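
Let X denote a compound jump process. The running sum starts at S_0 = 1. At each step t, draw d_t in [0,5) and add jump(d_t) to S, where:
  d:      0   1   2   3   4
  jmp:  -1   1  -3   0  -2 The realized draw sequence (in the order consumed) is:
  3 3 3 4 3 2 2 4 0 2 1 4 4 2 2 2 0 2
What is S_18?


-29

t=0: S=1, d=3, jump=0, S_1=1
t=1: S=1, d=3, jump=0, S_2=1
t=2: S=1, d=3, jump=0, S_3=1
t=3: S=1, d=4, jump=-2, S_4=-1
t=4: S=-1, d=3, jump=0, S_5=-1
t=5: S=-1, d=2, jump=-3, S_6=-4
t=6: S=-4, d=2, jump=-3, S_7=-7
t=7: S=-7, d=4, jump=-2, S_8=-9
t=8: S=-9, d=0, jump=-1, S_9=-10
t=9: S=-10, d=2, jump=-3, S_10=-13
t=10: S=-13, d=1, jump=1, S_11=-12
t=11: S=-12, d=4, jump=-2, S_12=-14
t=12: S=-14, d=4, jump=-2, S_13=-16
t=13: S=-16, d=2, jump=-3, S_14=-19
t=14: S=-19, d=2, jump=-3, S_15=-22
t=15: S=-22, d=2, jump=-3, S_16=-25
t=16: S=-25, d=0, jump=-1, S_17=-26
t=17: S=-26, d=2, jump=-3, S_18=-29


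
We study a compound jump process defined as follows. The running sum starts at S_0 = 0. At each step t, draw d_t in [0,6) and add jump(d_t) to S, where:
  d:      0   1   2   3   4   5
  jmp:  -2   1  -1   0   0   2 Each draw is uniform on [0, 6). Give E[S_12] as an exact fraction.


0

Outcome values over d=0..5: [-2, 1, -1, 0, 0, 2]
Σy = 0, Σy² = 10, M = 6
μ = 0/6 = 0,  σ² = 10/6 − (0)² = 5/3
E[S_12] = 0 + 12·(0) = 0


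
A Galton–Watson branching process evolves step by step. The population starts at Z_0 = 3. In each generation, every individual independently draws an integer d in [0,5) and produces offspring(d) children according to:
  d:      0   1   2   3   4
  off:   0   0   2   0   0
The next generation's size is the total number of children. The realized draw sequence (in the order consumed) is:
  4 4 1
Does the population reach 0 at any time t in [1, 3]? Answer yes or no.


gen 0: Z_0=3, draws=[4, 4, 1], offspring=[0, 0, 0], Z_1=0
gen 1: Z_1=0, draws=[], offspring=[], Z_2=0
gen 2: Z_2=0, draws=[], offspring=[], Z_3=0

yes


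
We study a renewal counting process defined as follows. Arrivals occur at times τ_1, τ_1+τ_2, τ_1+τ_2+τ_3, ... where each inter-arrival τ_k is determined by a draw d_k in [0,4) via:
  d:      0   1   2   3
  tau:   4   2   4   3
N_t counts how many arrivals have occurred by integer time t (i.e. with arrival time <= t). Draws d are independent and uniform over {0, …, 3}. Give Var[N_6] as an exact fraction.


Inter-arrival values over d=0..3: [4, 2, 4, 3]
Each d has probability 1/4, so the pmf of τ is: f(2) = 1/4, f(3) = 1/4, f(4) = 1/2
Let p_n(j) = P(N_n = j), with p_0 = [1]. Condition on τ_1: p_n(0) = P(τ > n), and for j >= 1, p_n(j) = Σ_{k<=n} f(k)·p_{n−k}(j−1)
p_1 = [1]  (j = 0)
p_2 = [3/4, 1/4]  (j = 0..1)
p_3 = [1/2, 1/2]  (j = 0..1)
p_4 = [0, 15/16, 1/16]  (j = 0..2)
p_5 = [0, 13/16, 3/16]  (j = 0..2)
p_6 = [0, 1/2, 31/64, 1/64]  (j = 0..3)
E[N_6] = Σ j·p_6(j) = 97/64;  E[N_6²] = Σ j²·p_6(j) = 165/64
Var[N_6] = 165/64 − (97/64)² = 1151/4096

1151/4096


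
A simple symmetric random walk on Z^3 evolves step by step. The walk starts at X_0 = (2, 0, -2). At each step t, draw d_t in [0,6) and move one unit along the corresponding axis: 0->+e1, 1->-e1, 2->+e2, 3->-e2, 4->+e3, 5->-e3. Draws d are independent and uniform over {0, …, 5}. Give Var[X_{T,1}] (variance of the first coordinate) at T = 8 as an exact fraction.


Outcome values over d=0..5: [1, -1, 0, 0, 0, 0]
Σy = 0, Σy² = 2, M = 6
μ = 0/6 = 0,  σ² = 2/6 − (0)² = 1/3
Independent increments: Var[X_8] = 8·σ² = 8·(1/3) = 8/3

8/3


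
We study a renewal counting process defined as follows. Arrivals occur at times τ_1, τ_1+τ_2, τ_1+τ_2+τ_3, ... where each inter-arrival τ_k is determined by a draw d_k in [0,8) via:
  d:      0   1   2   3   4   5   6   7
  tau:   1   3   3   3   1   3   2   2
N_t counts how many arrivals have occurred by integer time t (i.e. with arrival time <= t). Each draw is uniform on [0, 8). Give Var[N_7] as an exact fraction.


Inter-arrival values over d=0..7: [1, 3, 3, 3, 1, 3, 2, 2]
Each d has probability 1/8, so the pmf of τ is: f(1) = 1/4, f(2) = 1/4, f(3) = 1/2
Let p_n(j) = P(N_n = j), with p_0 = [1]. Condition on τ_1: p_n(0) = P(τ > n), and for j >= 1, p_n(j) = Σ_{k<=n} f(k)·p_{n−k}(j−1)
p_1 = [3/4, 1/4]  (j = 0..1)
p_2 = [1/2, 7/16, 1/16]  (j = 0..2)
p_3 = [0, 13/16, 11/64, 1/64]  (j = 0..3)
p_4 = [0, 1/2, 7/16, 15/256, 1/256]  (j = 0..4)
p_5 = [0, 1/4, 35/64, 47/256, 19/1024, 1/1024]  (j = 0..5)
p_6 = [0, 0, 19/32, 85/256, 35/512, 23/4096, 1/4096]  (j = 0..6)
p_7 = [0, 0, 5/16, 129/256, 81/512, 97/4096, 27/16384, 1/16384]  (j = 0..7)
E[N_7] = Σ j·p_7(j) = 47485/16384;  E[N_7²] = Σ j²·p_7(j) = 146977/16384
Var[N_7] = 146977/16384 − (47485/16384)² = 153245943/268435456

153245943/268435456


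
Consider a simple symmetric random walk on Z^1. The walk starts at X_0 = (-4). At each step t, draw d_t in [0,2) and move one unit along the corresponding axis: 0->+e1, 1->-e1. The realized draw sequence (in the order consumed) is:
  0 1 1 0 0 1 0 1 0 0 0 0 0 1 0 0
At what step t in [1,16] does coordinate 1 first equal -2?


10

t=0: X=(-4), d=0 → +e1, X_1=(-3)
t=1: X=(-3), d=1 → -e1, X_2=(-4)
t=2: X=(-4), d=1 → -e1, X_3=(-5)
t=3: X=(-5), d=0 → +e1, X_4=(-4)
t=4: X=(-4), d=0 → +e1, X_5=(-3)
t=5: X=(-3), d=1 → -e1, X_6=(-4)
t=6: X=(-4), d=0 → +e1, X_7=(-3)
t=7: X=(-3), d=1 → -e1, X_8=(-4)
t=8: X=(-4), d=0 → +e1, X_9=(-3)
t=9: X=(-3), d=0 → +e1, X_10=(-2)
t=10: X=(-2), d=0 → +e1, X_11=(-1)
t=11: X=(-1), d=0 → +e1, X_12=(0)
t=12: X=(0), d=0 → +e1, X_13=(1)
t=13: X=(1), d=1 → -e1, X_14=(0)
t=14: X=(0), d=0 → +e1, X_15=(1)
t=15: X=(1), d=0 → +e1, X_16=(2)


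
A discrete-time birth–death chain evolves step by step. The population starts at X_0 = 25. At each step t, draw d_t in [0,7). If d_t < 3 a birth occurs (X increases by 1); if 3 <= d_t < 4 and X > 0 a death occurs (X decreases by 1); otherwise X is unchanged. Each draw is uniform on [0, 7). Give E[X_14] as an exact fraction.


X can drop by at most 1 per step and X_0 = 25 > T = 14, so X_t >= 25 − t >= 11 > 0 for every t <= 14: the floor at 0 (the 'and X > 0' condition) never binds. Hence X_14 = X_0 + Σ_{t<14} Y_t with i.i.d. increments Y_t = y(d_t) ∈ {+1, −1, 0}.
Outcome values over d=0..6: [1, 1, 1, -1, 0, 0, 0]
Σy = 2, Σy² = 4, M = 7
μ = 2/7 = 2/7,  σ² = 4/7 − (2/7)² = 24/49
E[X_14] = 25 + 14·(2/7) = 29

29


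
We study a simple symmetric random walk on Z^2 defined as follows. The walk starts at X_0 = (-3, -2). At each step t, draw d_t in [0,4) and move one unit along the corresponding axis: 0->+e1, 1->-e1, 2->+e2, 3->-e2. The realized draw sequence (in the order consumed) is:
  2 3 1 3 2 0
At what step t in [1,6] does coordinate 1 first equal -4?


t=0: X=(-3, -2), d=2 → +e2, X_1=(-3, -1)
t=1: X=(-3, -1), d=3 → -e2, X_2=(-3, -2)
t=2: X=(-3, -2), d=1 → -e1, X_3=(-4, -2)
t=3: X=(-4, -2), d=3 → -e2, X_4=(-4, -3)
t=4: X=(-4, -3), d=2 → +e2, X_5=(-4, -2)
t=5: X=(-4, -2), d=0 → +e1, X_6=(-3, -2)

3


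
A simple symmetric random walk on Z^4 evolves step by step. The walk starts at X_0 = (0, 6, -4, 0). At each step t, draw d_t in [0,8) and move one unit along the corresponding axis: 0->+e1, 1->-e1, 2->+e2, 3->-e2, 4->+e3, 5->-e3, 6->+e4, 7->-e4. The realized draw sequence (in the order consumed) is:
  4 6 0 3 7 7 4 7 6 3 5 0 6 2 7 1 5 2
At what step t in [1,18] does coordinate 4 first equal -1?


t=0: X=(0, 6, -4, 0), d=4 → +e3, X_1=(0, 6, -3, 0)
t=1: X=(0, 6, -3, 0), d=6 → +e4, X_2=(0, 6, -3, 1)
t=2: X=(0, 6, -3, 1), d=0 → +e1, X_3=(1, 6, -3, 1)
t=3: X=(1, 6, -3, 1), d=3 → -e2, X_4=(1, 5, -3, 1)
t=4: X=(1, 5, -3, 1), d=7 → -e4, X_5=(1, 5, -3, 0)
t=5: X=(1, 5, -3, 0), d=7 → -e4, X_6=(1, 5, -3, -1)
t=6: X=(1, 5, -3, -1), d=4 → +e3, X_7=(1, 5, -2, -1)
t=7: X=(1, 5, -2, -1), d=7 → -e4, X_8=(1, 5, -2, -2)
t=8: X=(1, 5, -2, -2), d=6 → +e4, X_9=(1, 5, -2, -1)
t=9: X=(1, 5, -2, -1), d=3 → -e2, X_10=(1, 4, -2, -1)
t=10: X=(1, 4, -2, -1), d=5 → -e3, X_11=(1, 4, -3, -1)
t=11: X=(1, 4, -3, -1), d=0 → +e1, X_12=(2, 4, -3, -1)
t=12: X=(2, 4, -3, -1), d=6 → +e4, X_13=(2, 4, -3, 0)
t=13: X=(2, 4, -3, 0), d=2 → +e2, X_14=(2, 5, -3, 0)
t=14: X=(2, 5, -3, 0), d=7 → -e4, X_15=(2, 5, -3, -1)
t=15: X=(2, 5, -3, -1), d=1 → -e1, X_16=(1, 5, -3, -1)
t=16: X=(1, 5, -3, -1), d=5 → -e3, X_17=(1, 5, -4, -1)
t=17: X=(1, 5, -4, -1), d=2 → +e2, X_18=(1, 6, -4, -1)

6


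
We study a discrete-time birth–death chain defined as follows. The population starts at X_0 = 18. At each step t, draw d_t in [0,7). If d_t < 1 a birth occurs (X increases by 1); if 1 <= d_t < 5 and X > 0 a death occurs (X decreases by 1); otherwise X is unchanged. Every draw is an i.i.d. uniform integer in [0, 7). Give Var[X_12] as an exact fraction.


312/49

X can drop by at most 1 per step and X_0 = 18 > T = 12, so X_t >= 18 − t >= 6 > 0 for every t <= 12: the floor at 0 (the 'and X > 0' condition) never binds. Hence X_12 = X_0 + Σ_{t<12} Y_t with i.i.d. increments Y_t = y(d_t) ∈ {+1, −1, 0}.
Outcome values over d=0..6: [1, -1, -1, -1, -1, 0, 0]
Σy = -3, Σy² = 5, M = 7
μ = -3/7 = -3/7,  σ² = 5/7 − (-3/7)² = 26/49
Independent increments: Var[X_12] = 12·σ² = 12·(26/49) = 312/49


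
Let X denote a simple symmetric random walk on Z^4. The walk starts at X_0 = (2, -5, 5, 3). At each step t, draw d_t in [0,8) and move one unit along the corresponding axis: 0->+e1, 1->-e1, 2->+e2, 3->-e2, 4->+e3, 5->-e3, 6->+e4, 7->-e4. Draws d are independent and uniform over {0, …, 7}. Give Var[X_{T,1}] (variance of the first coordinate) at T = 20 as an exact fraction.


Outcome values over d=0..7: [1, -1, 0, 0, 0, 0, 0, 0]
Σy = 0, Σy² = 2, M = 8
μ = 0/8 = 0,  σ² = 2/8 − (0)² = 1/4
Independent increments: Var[X_20] = 20·σ² = 20·(1/4) = 5

5


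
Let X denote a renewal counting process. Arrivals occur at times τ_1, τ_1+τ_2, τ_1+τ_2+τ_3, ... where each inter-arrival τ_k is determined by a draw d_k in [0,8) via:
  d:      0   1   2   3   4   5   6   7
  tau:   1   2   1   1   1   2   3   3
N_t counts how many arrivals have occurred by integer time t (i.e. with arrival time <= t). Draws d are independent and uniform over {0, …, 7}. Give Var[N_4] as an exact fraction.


Inter-arrival values over d=0..7: [1, 2, 1, 1, 1, 2, 3, 3]
Each d has probability 1/8, so the pmf of τ is: f(1) = 1/2, f(2) = 1/4, f(3) = 1/4
Let p_n(j) = P(N_n = j), with p_0 = [1]. Condition on τ_1: p_n(0) = P(τ > n), and for j >= 1, p_n(j) = Σ_{k<=n} f(k)·p_{n−k}(j−1)
p_1 = [1/2, 1/2]  (j = 0..1)
p_2 = [1/4, 1/2, 1/4]  (j = 0..2)
p_3 = [0, 1/2, 3/8, 1/8]  (j = 0..3)
p_4 = [0, 3/16, 1/2, 1/4, 1/16]  (j = 0..4)
E[N_4] = Σ j·p_4(j) = 35/16;  E[N_4²] = Σ j²·p_4(j) = 87/16
Var[N_4] = 87/16 − (35/16)² = 167/256

167/256


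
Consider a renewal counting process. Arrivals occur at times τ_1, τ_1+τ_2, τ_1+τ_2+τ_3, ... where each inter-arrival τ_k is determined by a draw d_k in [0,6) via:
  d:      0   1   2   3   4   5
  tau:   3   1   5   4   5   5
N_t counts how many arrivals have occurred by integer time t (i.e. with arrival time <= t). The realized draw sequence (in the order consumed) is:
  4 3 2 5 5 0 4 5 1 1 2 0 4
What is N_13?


draw d_1=4: τ_1=5, arrival time A_1=5
draw d_2=3: τ_2=4, arrival time A_2=9
draw d_3=2: τ_3=5, arrival time A_3=14
draw d_4=5: τ_4=5, arrival time A_4=19
draw d_5=5: τ_5=5, arrival time A_5=24
draw d_6=0: τ_6=3, arrival time A_6=27
draw d_7=4: τ_7=5, arrival time A_7=32
draw d_8=5: τ_8=5, arrival time A_8=37
draw d_9=1: τ_9=1, arrival time A_9=38
draw d_10=1: τ_10=1, arrival time A_10=39
draw d_11=2: τ_11=5, arrival time A_11=44
draw d_12=0: τ_12=3, arrival time A_12=47
draw d_13=4: τ_13=5, arrival time A_13=52
N_t over t=0..13: 0:0 1:0 2:0 3:0 4:0 5:1 6:1 7:1 8:1 9:2 10:2 11:2 12:2 13:2

2


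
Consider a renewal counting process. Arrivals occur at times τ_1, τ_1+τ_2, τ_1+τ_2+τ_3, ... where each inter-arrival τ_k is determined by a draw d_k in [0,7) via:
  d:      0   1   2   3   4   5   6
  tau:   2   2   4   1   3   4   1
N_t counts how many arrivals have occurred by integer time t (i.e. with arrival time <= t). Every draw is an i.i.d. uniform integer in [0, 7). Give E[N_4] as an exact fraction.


Inter-arrival values over d=0..6: [2, 2, 4, 1, 3, 4, 1]
Each d has probability 1/7, so the pmf of τ is: f(1) = 2/7, f(2) = 2/7, f(3) = 1/7, f(4) = 2/7
Renewal equation for m(n) = E[N_n]: condition on τ_1 = k (if k <= n, one arrival plus a fresh copy on the remaining n−k steps): m(n) = F(n) + Σ_{k<=n} f(k)·m(n−k), where F(n) = P(τ <= n) and m(0) = 0
m(1) = F(1) = 2/7
m(2) = F(2) + f(1)·m(1) = 4/7 + 2/7·2/7 = 32/49
m(3) = F(3) + f(1)·m(2) + f(2)·m(1) = 5/7 + 2/7·32/49 + 2/7·2/7 = 337/343
m(4) = F(4) + f(1)·m(3) + f(2)·m(2) + f(3)·m(1) = 1 + 2/7·337/343 + 2/7·32/49 + 1/7·2/7 = 3621/2401
E[N_4] = m(4) = 3621/2401

3621/2401


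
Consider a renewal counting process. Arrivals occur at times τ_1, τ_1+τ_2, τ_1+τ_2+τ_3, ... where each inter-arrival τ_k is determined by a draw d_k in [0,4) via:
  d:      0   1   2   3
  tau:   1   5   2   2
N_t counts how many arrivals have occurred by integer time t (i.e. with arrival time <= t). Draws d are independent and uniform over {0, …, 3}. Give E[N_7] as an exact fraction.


Inter-arrival values over d=0..3: [1, 5, 2, 2]
Each d has probability 1/4, so the pmf of τ is: f(1) = 1/4, f(2) = 1/2, f(5) = 1/4
Renewal equation for m(n) = E[N_n]: condition on τ_1 = k (if k <= n, one arrival plus a fresh copy on the remaining n−k steps): m(n) = F(n) + Σ_{k<=n} f(k)·m(n−k), where F(n) = P(τ <= n) and m(0) = 0
m(1) = F(1) = 1/4
m(2) = F(2) + f(1)·m(1) = 3/4 + 1/4·1/4 = 13/16
m(3) = F(3) + f(1)·m(2) + f(2)·m(1) = 3/4 + 1/4·13/16 + 1/2·1/4 = 69/64
m(4) = F(4) + f(1)·m(3) + f(2)·m(2) = 3/4 + 1/4·69/64 + 1/2·13/16 = 365/256
m(5) = F(5) + f(1)·m(4) + f(2)·m(3) = 1 + 1/4·365/256 + 1/2·69/64 = 1941/1024
m(6) = F(6) + f(1)·m(5) + f(2)·m(4) + f(5)·m(1) = 1 + 1/4·1941/1024 + 1/2·365/256 + 1/4·1/4 = 9213/4096
m(7) = F(7) + f(1)·m(6) + f(2)·m(5) + f(5)·m(2) = 1 + 1/4·9213/4096 + 1/2·1941/1024 + 1/4·13/16 = 44453/16384
E[N_7] = m(7) = 44453/16384

44453/16384


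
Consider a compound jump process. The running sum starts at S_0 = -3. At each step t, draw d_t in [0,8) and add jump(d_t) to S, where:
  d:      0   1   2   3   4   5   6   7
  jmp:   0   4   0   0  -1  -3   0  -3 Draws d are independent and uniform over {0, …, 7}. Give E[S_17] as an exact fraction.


Outcome values over d=0..7: [0, 4, 0, 0, -1, -3, 0, -3]
Σy = -3, Σy² = 35, M = 8
μ = -3/8 = -3/8,  σ² = 35/8 − (-3/8)² = 271/64
E[S_17] = -3 + 17·(-3/8) = -75/8

-75/8


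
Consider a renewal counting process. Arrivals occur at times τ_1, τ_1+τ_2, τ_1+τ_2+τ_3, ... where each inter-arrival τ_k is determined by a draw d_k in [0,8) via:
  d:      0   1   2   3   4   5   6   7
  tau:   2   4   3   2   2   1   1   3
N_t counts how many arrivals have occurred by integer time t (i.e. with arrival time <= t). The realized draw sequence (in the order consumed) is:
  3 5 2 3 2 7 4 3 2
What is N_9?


draw d_1=3: τ_1=2, arrival time A_1=2
draw d_2=5: τ_2=1, arrival time A_2=3
draw d_3=2: τ_3=3, arrival time A_3=6
draw d_4=3: τ_4=2, arrival time A_4=8
draw d_5=2: τ_5=3, arrival time A_5=11
draw d_6=7: τ_6=3, arrival time A_6=14
draw d_7=4: τ_7=2, arrival time A_7=16
draw d_8=3: τ_8=2, arrival time A_8=18
draw d_9=2: τ_9=3, arrival time A_9=21
N_t over t=0..9: 0:0 1:0 2:1 3:2 4:2 5:2 6:3 7:3 8:4 9:4

4


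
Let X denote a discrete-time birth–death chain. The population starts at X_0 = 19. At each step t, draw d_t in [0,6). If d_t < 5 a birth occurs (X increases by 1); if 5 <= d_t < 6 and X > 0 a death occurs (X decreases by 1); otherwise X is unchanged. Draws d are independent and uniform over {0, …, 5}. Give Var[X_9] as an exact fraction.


X can drop by at most 1 per step and X_0 = 19 > T = 9, so X_t >= 19 − t >= 10 > 0 for every t <= 9: the floor at 0 (the 'and X > 0' condition) never binds. Hence X_9 = X_0 + Σ_{t<9} Y_t with i.i.d. increments Y_t = y(d_t) ∈ {+1, −1, 0}.
Outcome values over d=0..5: [1, 1, 1, 1, 1, -1]
Σy = 4, Σy² = 6, M = 6
μ = 4/6 = 2/3,  σ² = 6/6 − (2/3)² = 5/9
Independent increments: Var[X_9] = 9·σ² = 9·(5/9) = 5

5


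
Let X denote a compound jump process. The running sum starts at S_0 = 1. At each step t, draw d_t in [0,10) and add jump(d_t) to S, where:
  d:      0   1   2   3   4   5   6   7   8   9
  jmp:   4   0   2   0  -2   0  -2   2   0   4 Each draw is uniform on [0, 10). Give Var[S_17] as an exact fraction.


1768/25

Outcome values over d=0..9: [4, 0, 2, 0, -2, 0, -2, 2, 0, 4]
Σy = 8, Σy² = 48, M = 10
μ = 8/10 = 4/5,  σ² = 48/10 − (4/5)² = 104/25
Independent increments: Var[S_17] = 17·σ² = 17·(104/25) = 1768/25


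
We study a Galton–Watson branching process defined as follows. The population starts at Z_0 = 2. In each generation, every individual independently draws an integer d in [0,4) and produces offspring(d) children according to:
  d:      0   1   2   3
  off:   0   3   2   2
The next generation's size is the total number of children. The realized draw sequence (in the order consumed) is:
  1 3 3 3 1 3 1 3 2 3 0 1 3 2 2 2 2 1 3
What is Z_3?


24

gen 0: Z_0=2, draws=[1, 3], offspring=[3, 2], Z_1=5
gen 1: Z_1=5, draws=[3, 3, 1, 3, 1], offspring=[2, 2, 3, 2, 3], Z_2=12
gen 2: Z_2=12, draws=[3, 2, 3, 0, 1, 3, 2, 2, 2, 2, 1, 3], offspring=[2, 2, 2, 0, 3, 2, 2, 2, 2, 2, 3, 2], Z_3=24


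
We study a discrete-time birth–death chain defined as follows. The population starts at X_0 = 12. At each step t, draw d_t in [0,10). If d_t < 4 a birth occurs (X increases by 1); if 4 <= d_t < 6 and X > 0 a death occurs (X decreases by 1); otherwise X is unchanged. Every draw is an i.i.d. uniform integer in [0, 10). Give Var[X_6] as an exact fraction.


X can drop by at most 1 per step and X_0 = 12 > T = 6, so X_t >= 12 − t >= 6 > 0 for every t <= 6: the floor at 0 (the 'and X > 0' condition) never binds. Hence X_6 = X_0 + Σ_{t<6} Y_t with i.i.d. increments Y_t = y(d_t) ∈ {+1, −1, 0}.
Outcome values over d=0..9: [1, 1, 1, 1, -1, -1, 0, 0, 0, 0]
Σy = 2, Σy² = 6, M = 10
μ = 2/10 = 1/5,  σ² = 6/10 − (1/5)² = 14/25
Independent increments: Var[X_6] = 6·σ² = 6·(14/25) = 84/25

84/25


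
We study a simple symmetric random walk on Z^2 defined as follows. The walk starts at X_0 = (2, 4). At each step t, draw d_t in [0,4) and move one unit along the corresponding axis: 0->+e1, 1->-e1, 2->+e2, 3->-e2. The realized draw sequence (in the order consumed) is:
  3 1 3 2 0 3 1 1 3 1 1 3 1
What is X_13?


(-3, 0)

t=0: X=(2, 4), d=3 → -e2, X_1=(2, 3)
t=1: X=(2, 3), d=1 → -e1, X_2=(1, 3)
t=2: X=(1, 3), d=3 → -e2, X_3=(1, 2)
t=3: X=(1, 2), d=2 → +e2, X_4=(1, 3)
t=4: X=(1, 3), d=0 → +e1, X_5=(2, 3)
t=5: X=(2, 3), d=3 → -e2, X_6=(2, 2)
t=6: X=(2, 2), d=1 → -e1, X_7=(1, 2)
t=7: X=(1, 2), d=1 → -e1, X_8=(0, 2)
t=8: X=(0, 2), d=3 → -e2, X_9=(0, 1)
t=9: X=(0, 1), d=1 → -e1, X_10=(-1, 1)
t=10: X=(-1, 1), d=1 → -e1, X_11=(-2, 1)
t=11: X=(-2, 1), d=3 → -e2, X_12=(-2, 0)
t=12: X=(-2, 0), d=1 → -e1, X_13=(-3, 0)


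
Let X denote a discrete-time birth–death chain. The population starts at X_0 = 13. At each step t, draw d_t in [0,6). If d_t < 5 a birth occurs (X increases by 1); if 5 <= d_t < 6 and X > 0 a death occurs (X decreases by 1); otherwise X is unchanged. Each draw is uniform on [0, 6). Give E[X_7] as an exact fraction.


X can drop by at most 1 per step and X_0 = 13 > T = 7, so X_t >= 13 − t >= 6 > 0 for every t <= 7: the floor at 0 (the 'and X > 0' condition) never binds. Hence X_7 = X_0 + Σ_{t<7} Y_t with i.i.d. increments Y_t = y(d_t) ∈ {+1, −1, 0}.
Outcome values over d=0..5: [1, 1, 1, 1, 1, -1]
Σy = 4, Σy² = 6, M = 6
μ = 4/6 = 2/3,  σ² = 6/6 − (2/3)² = 5/9
E[X_7] = 13 + 7·(2/3) = 53/3

53/3


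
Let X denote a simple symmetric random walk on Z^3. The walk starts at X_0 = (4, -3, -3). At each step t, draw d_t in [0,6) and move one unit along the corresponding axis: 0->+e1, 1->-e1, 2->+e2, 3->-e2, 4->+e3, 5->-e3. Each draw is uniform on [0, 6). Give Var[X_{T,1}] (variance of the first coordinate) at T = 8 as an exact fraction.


8/3

Outcome values over d=0..5: [1, -1, 0, 0, 0, 0]
Σy = 0, Σy² = 2, M = 6
μ = 0/6 = 0,  σ² = 2/6 − (0)² = 1/3
Independent increments: Var[X_8] = 8·σ² = 8·(1/3) = 8/3


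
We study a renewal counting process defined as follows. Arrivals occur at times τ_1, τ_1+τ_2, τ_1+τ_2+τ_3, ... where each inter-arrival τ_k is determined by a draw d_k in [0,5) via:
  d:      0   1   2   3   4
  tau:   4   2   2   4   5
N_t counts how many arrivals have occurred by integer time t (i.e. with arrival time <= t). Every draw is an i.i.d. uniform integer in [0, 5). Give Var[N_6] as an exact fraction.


Inter-arrival values over d=0..4: [4, 2, 2, 4, 5]
Each d has probability 1/5, so the pmf of τ is: f(2) = 2/5, f(4) = 2/5, f(5) = 1/5
Let p_n(j) = P(N_n = j), with p_0 = [1]. Condition on τ_1: p_n(0) = P(τ > n), and for j >= 1, p_n(j) = Σ_{k<=n} f(k)·p_{n−k}(j−1)
p_1 = [1]  (j = 0)
p_2 = [3/5, 2/5]  (j = 0..1)
p_3 = [3/5, 2/5]  (j = 0..1)
p_4 = [1/5, 16/25, 4/25]  (j = 0..2)
p_5 = [0, 21/25, 4/25]  (j = 0..2)
p_6 = [0, 13/25, 52/125, 8/125]  (j = 0..3)
E[N_6] = Σ j·p_6(j) = 193/125;  E[N_6²] = Σ j²·p_6(j) = 69/25
Var[N_6] = 69/25 − (193/125)² = 5876/15625

5876/15625


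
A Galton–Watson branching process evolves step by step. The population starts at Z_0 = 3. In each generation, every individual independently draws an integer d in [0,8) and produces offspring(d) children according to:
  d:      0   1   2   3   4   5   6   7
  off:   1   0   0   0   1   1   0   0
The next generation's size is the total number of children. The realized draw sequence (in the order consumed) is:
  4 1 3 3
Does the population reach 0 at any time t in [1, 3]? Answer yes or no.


yes

gen 0: Z_0=3, draws=[4, 1, 3], offspring=[1, 0, 0], Z_1=1
gen 1: Z_1=1, draws=[3], offspring=[0], Z_2=0
gen 2: Z_2=0, draws=[], offspring=[], Z_3=0


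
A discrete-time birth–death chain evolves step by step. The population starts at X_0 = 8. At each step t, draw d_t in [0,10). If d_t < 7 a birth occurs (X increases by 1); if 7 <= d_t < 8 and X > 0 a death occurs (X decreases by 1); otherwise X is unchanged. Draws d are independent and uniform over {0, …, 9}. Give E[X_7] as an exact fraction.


61/5

X can drop by at most 1 per step and X_0 = 8 > T = 7, so X_t >= 8 − t >= 1 > 0 for every t <= 7: the floor at 0 (the 'and X > 0' condition) never binds. Hence X_7 = X_0 + Σ_{t<7} Y_t with i.i.d. increments Y_t = y(d_t) ∈ {+1, −1, 0}.
Outcome values over d=0..9: [1, 1, 1, 1, 1, 1, 1, -1, 0, 0]
Σy = 6, Σy² = 8, M = 10
μ = 6/10 = 3/5,  σ² = 8/10 − (3/5)² = 11/25
E[X_7] = 8 + 7·(3/5) = 61/5


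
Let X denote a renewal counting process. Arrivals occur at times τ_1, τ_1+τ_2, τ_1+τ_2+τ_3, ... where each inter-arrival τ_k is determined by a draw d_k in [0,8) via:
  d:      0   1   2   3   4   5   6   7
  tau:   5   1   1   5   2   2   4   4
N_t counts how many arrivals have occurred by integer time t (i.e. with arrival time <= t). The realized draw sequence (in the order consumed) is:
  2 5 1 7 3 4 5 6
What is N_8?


draw d_1=2: τ_1=1, arrival time A_1=1
draw d_2=5: τ_2=2, arrival time A_2=3
draw d_3=1: τ_3=1, arrival time A_3=4
draw d_4=7: τ_4=4, arrival time A_4=8
draw d_5=3: τ_5=5, arrival time A_5=13
draw d_6=4: τ_6=2, arrival time A_6=15
draw d_7=5: τ_7=2, arrival time A_7=17
draw d_8=6: τ_8=4, arrival time A_8=21
N_t over t=0..8: 0:0 1:1 2:1 3:2 4:3 5:3 6:3 7:3 8:4

4


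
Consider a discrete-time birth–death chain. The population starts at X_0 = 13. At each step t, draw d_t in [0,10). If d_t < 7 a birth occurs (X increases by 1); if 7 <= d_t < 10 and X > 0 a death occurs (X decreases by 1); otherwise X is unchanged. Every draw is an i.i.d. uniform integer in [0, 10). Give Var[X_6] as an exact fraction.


126/25

X can drop by at most 1 per step and X_0 = 13 > T = 6, so X_t >= 13 − t >= 7 > 0 for every t <= 6: the floor at 0 (the 'and X > 0' condition) never binds. Hence X_6 = X_0 + Σ_{t<6} Y_t with i.i.d. increments Y_t = y(d_t) ∈ {+1, −1, 0}.
Outcome values over d=0..9: [1, 1, 1, 1, 1, 1, 1, -1, -1, -1]
Σy = 4, Σy² = 10, M = 10
μ = 4/10 = 2/5,  σ² = 10/10 − (2/5)² = 21/25
Independent increments: Var[X_6] = 6·σ² = 6·(21/25) = 126/25


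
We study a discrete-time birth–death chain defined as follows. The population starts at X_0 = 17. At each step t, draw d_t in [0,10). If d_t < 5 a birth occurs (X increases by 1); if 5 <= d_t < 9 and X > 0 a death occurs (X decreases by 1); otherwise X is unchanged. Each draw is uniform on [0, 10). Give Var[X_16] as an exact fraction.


X can drop by at most 1 per step and X_0 = 17 > T = 16, so X_t >= 17 − t >= 1 > 0 for every t <= 16: the floor at 0 (the 'and X > 0' condition) never binds. Hence X_16 = X_0 + Σ_{t<16} Y_t with i.i.d. increments Y_t = y(d_t) ∈ {+1, −1, 0}.
Outcome values over d=0..9: [1, 1, 1, 1, 1, -1, -1, -1, -1, 0]
Σy = 1, Σy² = 9, M = 10
μ = 1/10 = 1/10,  σ² = 9/10 − (1/10)² = 89/100
Independent increments: Var[X_16] = 16·σ² = 16·(89/100) = 356/25

356/25


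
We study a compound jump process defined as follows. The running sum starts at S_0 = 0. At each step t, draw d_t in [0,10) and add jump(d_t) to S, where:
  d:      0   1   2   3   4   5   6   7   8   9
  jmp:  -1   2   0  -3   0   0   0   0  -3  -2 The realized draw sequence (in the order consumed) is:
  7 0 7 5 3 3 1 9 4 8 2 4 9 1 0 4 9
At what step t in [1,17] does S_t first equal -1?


t=0: S=0, d=7, jump=0, S_1=0
t=1: S=0, d=0, jump=-1, S_2=-1
t=2: S=-1, d=7, jump=0, S_3=-1
t=3: S=-1, d=5, jump=0, S_4=-1
t=4: S=-1, d=3, jump=-3, S_5=-4
t=5: S=-4, d=3, jump=-3, S_6=-7
t=6: S=-7, d=1, jump=2, S_7=-5
t=7: S=-5, d=9, jump=-2, S_8=-7
t=8: S=-7, d=4, jump=0, S_9=-7
t=9: S=-7, d=8, jump=-3, S_10=-10
t=10: S=-10, d=2, jump=0, S_11=-10
t=11: S=-10, d=4, jump=0, S_12=-10
t=12: S=-10, d=9, jump=-2, S_13=-12
t=13: S=-12, d=1, jump=2, S_14=-10
t=14: S=-10, d=0, jump=-1, S_15=-11
t=15: S=-11, d=4, jump=0, S_16=-11
t=16: S=-11, d=9, jump=-2, S_17=-13

2


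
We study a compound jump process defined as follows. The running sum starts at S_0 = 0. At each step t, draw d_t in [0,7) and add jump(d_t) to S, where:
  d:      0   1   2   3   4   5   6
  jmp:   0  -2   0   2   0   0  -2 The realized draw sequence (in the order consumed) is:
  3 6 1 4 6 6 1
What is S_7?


-8

t=0: S=0, d=3, jump=2, S_1=2
t=1: S=2, d=6, jump=-2, S_2=0
t=2: S=0, d=1, jump=-2, S_3=-2
t=3: S=-2, d=4, jump=0, S_4=-2
t=4: S=-2, d=6, jump=-2, S_5=-4
t=5: S=-4, d=6, jump=-2, S_6=-6
t=6: S=-6, d=1, jump=-2, S_7=-8


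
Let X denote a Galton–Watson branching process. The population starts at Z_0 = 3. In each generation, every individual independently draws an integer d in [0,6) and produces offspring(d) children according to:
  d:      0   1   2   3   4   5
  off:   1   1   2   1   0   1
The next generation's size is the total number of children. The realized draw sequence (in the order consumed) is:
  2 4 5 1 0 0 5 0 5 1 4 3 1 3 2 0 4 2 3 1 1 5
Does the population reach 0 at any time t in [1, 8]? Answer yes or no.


no

gen 0: Z_0=3, draws=[2, 4, 5], offspring=[2, 0, 1], Z_1=3
gen 1: Z_1=3, draws=[1, 0, 0], offspring=[1, 1, 1], Z_2=3
gen 2: Z_2=3, draws=[5, 0, 5], offspring=[1, 1, 1], Z_3=3
gen 3: Z_3=3, draws=[1, 4, 3], offspring=[1, 0, 1], Z_4=2
gen 4: Z_4=2, draws=[1, 3], offspring=[1, 1], Z_5=2
gen 5: Z_5=2, draws=[2, 0], offspring=[2, 1], Z_6=3
gen 6: Z_6=3, draws=[4, 2, 3], offspring=[0, 2, 1], Z_7=3
gen 7: Z_7=3, draws=[1, 1, 5], offspring=[1, 1, 1], Z_8=3


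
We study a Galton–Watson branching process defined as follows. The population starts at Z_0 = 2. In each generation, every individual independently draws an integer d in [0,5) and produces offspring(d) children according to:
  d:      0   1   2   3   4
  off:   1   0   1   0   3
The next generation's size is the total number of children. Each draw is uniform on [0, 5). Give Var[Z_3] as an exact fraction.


Outcome values over d=0..4: [1, 0, 1, 0, 3]
Σy = 5, Σy² = 11, M = 5
μ = 5/5 = 1,  σ² = 11/5 − (1)² = 6/5
V_0 = 0, E_0 = 2
V_1 = 6/5·E_0 + (1)²·V_0 = 12/5;  E_1 = 2
V_2 = 6/5·E_1 + (1)²·V_1 = 24/5;  E_2 = 2
V_3 = 6/5·E_2 + (1)²·V_2 = 36/5;  E_3 = 2

36/5


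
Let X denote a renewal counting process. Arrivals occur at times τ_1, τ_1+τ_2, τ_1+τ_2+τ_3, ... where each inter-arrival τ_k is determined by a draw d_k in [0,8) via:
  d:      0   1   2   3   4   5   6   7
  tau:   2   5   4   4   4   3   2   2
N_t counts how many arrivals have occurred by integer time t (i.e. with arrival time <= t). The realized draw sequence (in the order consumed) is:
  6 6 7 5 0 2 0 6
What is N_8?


draw d_1=6: τ_1=2, arrival time A_1=2
draw d_2=6: τ_2=2, arrival time A_2=4
draw d_3=7: τ_3=2, arrival time A_3=6
draw d_4=5: τ_4=3, arrival time A_4=9
draw d_5=0: τ_5=2, arrival time A_5=11
draw d_6=2: τ_6=4, arrival time A_6=15
draw d_7=0: τ_7=2, arrival time A_7=17
draw d_8=6: τ_8=2, arrival time A_8=19
N_t over t=0..8: 0:0 1:0 2:1 3:1 4:2 5:2 6:3 7:3 8:3

3


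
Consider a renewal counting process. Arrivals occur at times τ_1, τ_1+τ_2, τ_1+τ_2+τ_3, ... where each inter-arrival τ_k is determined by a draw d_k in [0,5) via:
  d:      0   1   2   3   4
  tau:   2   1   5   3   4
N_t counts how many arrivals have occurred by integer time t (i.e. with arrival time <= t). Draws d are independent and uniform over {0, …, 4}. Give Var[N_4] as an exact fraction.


Inter-arrival values over d=0..4: [2, 1, 5, 3, 4]
Each d has probability 1/5, so the pmf of τ is: f(1) = 1/5, f(2) = 1/5, f(3) = 1/5, f(4) = 1/5, f(5) = 1/5
Let p_n(j) = P(N_n = j), with p_0 = [1]. Condition on τ_1: p_n(0) = P(τ > n), and for j >= 1, p_n(j) = Σ_{k<=n} f(k)·p_{n−k}(j−1)
p_1 = [4/5, 1/5]  (j = 0..1)
p_2 = [3/5, 9/25, 1/25]  (j = 0..2)
p_3 = [2/5, 12/25, 14/125, 1/125]  (j = 0..3)
p_4 = [1/5, 14/25, 26/125, 19/625, 1/625]  (j = 0..4)
E[N_4] = Σ j·p_4(j) = 671/625;  E[N_4²] = Σ j²·p_4(j) = 1057/625
Var[N_4] = 1057/625 − (671/625)² = 210384/390625

210384/390625


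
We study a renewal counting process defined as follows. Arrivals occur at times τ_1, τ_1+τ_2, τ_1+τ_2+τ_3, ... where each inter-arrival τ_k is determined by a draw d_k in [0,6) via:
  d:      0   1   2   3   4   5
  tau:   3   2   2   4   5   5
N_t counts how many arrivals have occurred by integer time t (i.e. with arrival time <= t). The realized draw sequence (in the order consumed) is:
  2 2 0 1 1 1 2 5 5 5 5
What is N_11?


5

draw d_1=2: τ_1=2, arrival time A_1=2
draw d_2=2: τ_2=2, arrival time A_2=4
draw d_3=0: τ_3=3, arrival time A_3=7
draw d_4=1: τ_4=2, arrival time A_4=9
draw d_5=1: τ_5=2, arrival time A_5=11
draw d_6=1: τ_6=2, arrival time A_6=13
draw d_7=2: τ_7=2, arrival time A_7=15
draw d_8=5: τ_8=5, arrival time A_8=20
draw d_9=5: τ_9=5, arrival time A_9=25
draw d_10=5: τ_10=5, arrival time A_10=30
draw d_11=5: τ_11=5, arrival time A_11=35
N_t over t=0..11: 0:0 1:0 2:1 3:1 4:2 5:2 6:2 7:3 8:3 9:4 10:4 11:5


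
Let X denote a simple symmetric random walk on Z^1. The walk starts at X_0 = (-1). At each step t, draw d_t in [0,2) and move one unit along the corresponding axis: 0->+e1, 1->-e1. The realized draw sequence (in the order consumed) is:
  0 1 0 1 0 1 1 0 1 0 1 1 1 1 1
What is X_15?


(-6)

t=0: X=(-1), d=0 → +e1, X_1=(0)
t=1: X=(0), d=1 → -e1, X_2=(-1)
t=2: X=(-1), d=0 → +e1, X_3=(0)
t=3: X=(0), d=1 → -e1, X_4=(-1)
t=4: X=(-1), d=0 → +e1, X_5=(0)
t=5: X=(0), d=1 → -e1, X_6=(-1)
t=6: X=(-1), d=1 → -e1, X_7=(-2)
t=7: X=(-2), d=0 → +e1, X_8=(-1)
t=8: X=(-1), d=1 → -e1, X_9=(-2)
t=9: X=(-2), d=0 → +e1, X_10=(-1)
t=10: X=(-1), d=1 → -e1, X_11=(-2)
t=11: X=(-2), d=1 → -e1, X_12=(-3)
t=12: X=(-3), d=1 → -e1, X_13=(-4)
t=13: X=(-4), d=1 → -e1, X_14=(-5)
t=14: X=(-5), d=1 → -e1, X_15=(-6)


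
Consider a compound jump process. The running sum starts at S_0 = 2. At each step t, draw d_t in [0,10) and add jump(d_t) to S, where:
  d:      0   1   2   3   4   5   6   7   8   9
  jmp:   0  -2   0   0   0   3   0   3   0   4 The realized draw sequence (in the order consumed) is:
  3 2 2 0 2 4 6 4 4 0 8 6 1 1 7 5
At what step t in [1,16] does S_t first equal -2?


t=0: S=2, d=3, jump=0, S_1=2
t=1: S=2, d=2, jump=0, S_2=2
t=2: S=2, d=2, jump=0, S_3=2
t=3: S=2, d=0, jump=0, S_4=2
t=4: S=2, d=2, jump=0, S_5=2
t=5: S=2, d=4, jump=0, S_6=2
t=6: S=2, d=6, jump=0, S_7=2
t=7: S=2, d=4, jump=0, S_8=2
t=8: S=2, d=4, jump=0, S_9=2
t=9: S=2, d=0, jump=0, S_10=2
t=10: S=2, d=8, jump=0, S_11=2
t=11: S=2, d=6, jump=0, S_12=2
t=12: S=2, d=1, jump=-2, S_13=0
t=13: S=0, d=1, jump=-2, S_14=-2
t=14: S=-2, d=7, jump=3, S_15=1
t=15: S=1, d=5, jump=3, S_16=4

14


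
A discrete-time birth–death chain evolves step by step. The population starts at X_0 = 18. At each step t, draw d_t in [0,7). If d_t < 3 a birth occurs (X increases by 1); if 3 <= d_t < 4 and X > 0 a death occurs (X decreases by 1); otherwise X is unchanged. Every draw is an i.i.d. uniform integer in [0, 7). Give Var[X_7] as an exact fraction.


24/7

X can drop by at most 1 per step and X_0 = 18 > T = 7, so X_t >= 18 − t >= 11 > 0 for every t <= 7: the floor at 0 (the 'and X > 0' condition) never binds. Hence X_7 = X_0 + Σ_{t<7} Y_t with i.i.d. increments Y_t = y(d_t) ∈ {+1, −1, 0}.
Outcome values over d=0..6: [1, 1, 1, -1, 0, 0, 0]
Σy = 2, Σy² = 4, M = 7
μ = 2/7 = 2/7,  σ² = 4/7 − (2/7)² = 24/49
Independent increments: Var[X_7] = 7·σ² = 7·(24/49) = 24/7


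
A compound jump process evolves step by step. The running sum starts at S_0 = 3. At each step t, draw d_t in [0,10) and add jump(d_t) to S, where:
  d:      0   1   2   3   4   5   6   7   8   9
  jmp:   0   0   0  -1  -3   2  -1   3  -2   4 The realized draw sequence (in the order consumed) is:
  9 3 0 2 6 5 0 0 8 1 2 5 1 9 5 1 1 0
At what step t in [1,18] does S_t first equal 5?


5

t=0: S=3, d=9, jump=4, S_1=7
t=1: S=7, d=3, jump=-1, S_2=6
t=2: S=6, d=0, jump=0, S_3=6
t=3: S=6, d=2, jump=0, S_4=6
t=4: S=6, d=6, jump=-1, S_5=5
t=5: S=5, d=5, jump=2, S_6=7
t=6: S=7, d=0, jump=0, S_7=7
t=7: S=7, d=0, jump=0, S_8=7
t=8: S=7, d=8, jump=-2, S_9=5
t=9: S=5, d=1, jump=0, S_10=5
t=10: S=5, d=2, jump=0, S_11=5
t=11: S=5, d=5, jump=2, S_12=7
t=12: S=7, d=1, jump=0, S_13=7
t=13: S=7, d=9, jump=4, S_14=11
t=14: S=11, d=5, jump=2, S_15=13
t=15: S=13, d=1, jump=0, S_16=13
t=16: S=13, d=1, jump=0, S_17=13
t=17: S=13, d=0, jump=0, S_18=13


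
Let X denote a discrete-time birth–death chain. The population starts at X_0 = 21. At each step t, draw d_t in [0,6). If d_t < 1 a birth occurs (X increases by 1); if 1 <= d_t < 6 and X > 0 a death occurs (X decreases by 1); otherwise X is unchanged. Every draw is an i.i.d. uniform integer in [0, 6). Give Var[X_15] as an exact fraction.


25/3

X can drop by at most 1 per step and X_0 = 21 > T = 15, so X_t >= 21 − t >= 6 > 0 for every t <= 15: the floor at 0 (the 'and X > 0' condition) never binds. Hence X_15 = X_0 + Σ_{t<15} Y_t with i.i.d. increments Y_t = y(d_t) ∈ {+1, −1, 0}.
Outcome values over d=0..5: [1, -1, -1, -1, -1, -1]
Σy = -4, Σy² = 6, M = 6
μ = -4/6 = -2/3,  σ² = 6/6 − (-2/3)² = 5/9
Independent increments: Var[X_15] = 15·σ² = 15·(5/9) = 25/3


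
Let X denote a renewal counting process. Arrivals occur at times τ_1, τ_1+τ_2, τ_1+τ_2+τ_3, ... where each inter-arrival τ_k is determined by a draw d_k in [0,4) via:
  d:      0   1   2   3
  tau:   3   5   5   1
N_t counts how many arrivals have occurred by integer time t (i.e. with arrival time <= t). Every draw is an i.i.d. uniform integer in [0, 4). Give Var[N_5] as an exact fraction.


Inter-arrival values over d=0..3: [3, 5, 5, 1]
Each d has probability 1/4, so the pmf of τ is: f(1) = 1/4, f(3) = 1/4, f(5) = 1/2
Let p_n(j) = P(N_n = j), with p_0 = [1]. Condition on τ_1: p_n(0) = P(τ > n), and for j >= 1, p_n(j) = Σ_{k<=n} f(k)·p_{n−k}(j−1)
p_1 = [3/4, 1/4]  (j = 0..1)
p_2 = [3/4, 3/16, 1/16]  (j = 0..2)
p_3 = [1/2, 7/16, 3/64, 1/64]  (j = 0..3)
p_4 = [1/2, 5/16, 11/64, 3/256, 1/256]  (j = 0..4)
p_5 = [0, 13/16, 1/8, 15/256, 3/1024, 1/1024]  (j = 0..5)
E[N_5] = Σ j·p_5(j) = 1285/1024;  E[N_5²] = Σ j²·p_5(j) = 1957/1024
Var[N_5] = 1957/1024 − (1285/1024)² = 352743/1048576

352743/1048576


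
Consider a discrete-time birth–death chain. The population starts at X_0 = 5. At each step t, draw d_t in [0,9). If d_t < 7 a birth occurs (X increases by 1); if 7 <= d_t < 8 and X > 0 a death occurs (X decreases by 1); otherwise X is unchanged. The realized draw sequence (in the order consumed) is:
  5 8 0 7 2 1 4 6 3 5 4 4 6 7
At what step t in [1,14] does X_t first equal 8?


t=0: X=5, d=5 → birth, X_1=6
t=1: X=6, d=8 → hold, X_2=6
t=2: X=6, d=0 → birth, X_3=7
t=3: X=7, d=7 → death, X_4=6
t=4: X=6, d=2 → birth, X_5=7
t=5: X=7, d=1 → birth, X_6=8
t=6: X=8, d=4 → birth, X_7=9
t=7: X=9, d=6 → birth, X_8=10
t=8: X=10, d=3 → birth, X_9=11
t=9: X=11, d=5 → birth, X_10=12
t=10: X=12, d=4 → birth, X_11=13
t=11: X=13, d=4 → birth, X_12=14
t=12: X=14, d=6 → birth, X_13=15
t=13: X=15, d=7 → death, X_14=14

6


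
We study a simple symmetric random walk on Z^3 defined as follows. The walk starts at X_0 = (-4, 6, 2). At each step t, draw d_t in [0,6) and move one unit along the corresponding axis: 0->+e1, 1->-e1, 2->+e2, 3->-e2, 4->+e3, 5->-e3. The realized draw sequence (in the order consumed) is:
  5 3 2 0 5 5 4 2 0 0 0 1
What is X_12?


t=0: X=(-4, 6, 2), d=5 → -e3, X_1=(-4, 6, 1)
t=1: X=(-4, 6, 1), d=3 → -e2, X_2=(-4, 5, 1)
t=2: X=(-4, 5, 1), d=2 → +e2, X_3=(-4, 6, 1)
t=3: X=(-4, 6, 1), d=0 → +e1, X_4=(-3, 6, 1)
t=4: X=(-3, 6, 1), d=5 → -e3, X_5=(-3, 6, 0)
t=5: X=(-3, 6, 0), d=5 → -e3, X_6=(-3, 6, -1)
t=6: X=(-3, 6, -1), d=4 → +e3, X_7=(-3, 6, 0)
t=7: X=(-3, 6, 0), d=2 → +e2, X_8=(-3, 7, 0)
t=8: X=(-3, 7, 0), d=0 → +e1, X_9=(-2, 7, 0)
t=9: X=(-2, 7, 0), d=0 → +e1, X_10=(-1, 7, 0)
t=10: X=(-1, 7, 0), d=0 → +e1, X_11=(0, 7, 0)
t=11: X=(0, 7, 0), d=1 → -e1, X_12=(-1, 7, 0)

(-1, 7, 0)


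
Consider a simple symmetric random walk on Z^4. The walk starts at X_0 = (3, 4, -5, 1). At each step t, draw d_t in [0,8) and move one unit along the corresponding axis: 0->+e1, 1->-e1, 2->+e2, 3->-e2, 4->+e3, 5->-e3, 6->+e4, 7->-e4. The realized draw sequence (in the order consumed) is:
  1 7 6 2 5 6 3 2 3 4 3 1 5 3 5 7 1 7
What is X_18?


t=0: X=(3, 4, -5, 1), d=1 → -e1, X_1=(2, 4, -5, 1)
t=1: X=(2, 4, -5, 1), d=7 → -e4, X_2=(2, 4, -5, 0)
t=2: X=(2, 4, -5, 0), d=6 → +e4, X_3=(2, 4, -5, 1)
t=3: X=(2, 4, -5, 1), d=2 → +e2, X_4=(2, 5, -5, 1)
t=4: X=(2, 5, -5, 1), d=5 → -e3, X_5=(2, 5, -6, 1)
t=5: X=(2, 5, -6, 1), d=6 → +e4, X_6=(2, 5, -6, 2)
t=6: X=(2, 5, -6, 2), d=3 → -e2, X_7=(2, 4, -6, 2)
t=7: X=(2, 4, -6, 2), d=2 → +e2, X_8=(2, 5, -6, 2)
t=8: X=(2, 5, -6, 2), d=3 → -e2, X_9=(2, 4, -6, 2)
t=9: X=(2, 4, -6, 2), d=4 → +e3, X_10=(2, 4, -5, 2)
t=10: X=(2, 4, -5, 2), d=3 → -e2, X_11=(2, 3, -5, 2)
t=11: X=(2, 3, -5, 2), d=1 → -e1, X_12=(1, 3, -5, 2)
t=12: X=(1, 3, -5, 2), d=5 → -e3, X_13=(1, 3, -6, 2)
t=13: X=(1, 3, -6, 2), d=3 → -e2, X_14=(1, 2, -6, 2)
t=14: X=(1, 2, -6, 2), d=5 → -e3, X_15=(1, 2, -7, 2)
t=15: X=(1, 2, -7, 2), d=7 → -e4, X_16=(1, 2, -7, 1)
t=16: X=(1, 2, -7, 1), d=1 → -e1, X_17=(0, 2, -7, 1)
t=17: X=(0, 2, -7, 1), d=7 → -e4, X_18=(0, 2, -7, 0)

(0, 2, -7, 0)


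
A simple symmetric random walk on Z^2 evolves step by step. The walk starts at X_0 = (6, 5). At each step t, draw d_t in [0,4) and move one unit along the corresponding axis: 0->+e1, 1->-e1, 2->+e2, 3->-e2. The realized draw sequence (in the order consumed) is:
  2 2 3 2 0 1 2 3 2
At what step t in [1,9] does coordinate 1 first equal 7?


t=0: X=(6, 5), d=2 → +e2, X_1=(6, 6)
t=1: X=(6, 6), d=2 → +e2, X_2=(6, 7)
t=2: X=(6, 7), d=3 → -e2, X_3=(6, 6)
t=3: X=(6, 6), d=2 → +e2, X_4=(6, 7)
t=4: X=(6, 7), d=0 → +e1, X_5=(7, 7)
t=5: X=(7, 7), d=1 → -e1, X_6=(6, 7)
t=6: X=(6, 7), d=2 → +e2, X_7=(6, 8)
t=7: X=(6, 8), d=3 → -e2, X_8=(6, 7)
t=8: X=(6, 7), d=2 → +e2, X_9=(6, 8)

5


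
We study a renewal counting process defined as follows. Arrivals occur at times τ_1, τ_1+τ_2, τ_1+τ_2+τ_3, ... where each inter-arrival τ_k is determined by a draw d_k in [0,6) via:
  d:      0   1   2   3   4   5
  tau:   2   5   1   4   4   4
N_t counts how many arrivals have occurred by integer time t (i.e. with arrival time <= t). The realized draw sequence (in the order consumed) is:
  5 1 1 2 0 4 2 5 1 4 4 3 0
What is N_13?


2

draw d_1=5: τ_1=4, arrival time A_1=4
draw d_2=1: τ_2=5, arrival time A_2=9
draw d_3=1: τ_3=5, arrival time A_3=14
draw d_4=2: τ_4=1, arrival time A_4=15
draw d_5=0: τ_5=2, arrival time A_5=17
draw d_6=4: τ_6=4, arrival time A_6=21
draw d_7=2: τ_7=1, arrival time A_7=22
draw d_8=5: τ_8=4, arrival time A_8=26
draw d_9=1: τ_9=5, arrival time A_9=31
draw d_10=4: τ_10=4, arrival time A_10=35
draw d_11=4: τ_11=4, arrival time A_11=39
draw d_12=3: τ_12=4, arrival time A_12=43
draw d_13=0: τ_13=2, arrival time A_13=45
N_t over t=0..13: 0:0 1:0 2:0 3:0 4:1 5:1 6:1 7:1 8:1 9:2 10:2 11:2 12:2 13:2
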